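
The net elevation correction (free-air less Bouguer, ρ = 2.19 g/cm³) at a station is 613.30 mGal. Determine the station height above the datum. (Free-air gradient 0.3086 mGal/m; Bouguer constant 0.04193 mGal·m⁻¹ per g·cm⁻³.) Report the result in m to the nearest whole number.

Combined gradient = 0.3086 − 0.04193 × 2.19 = 0.2167733 mGal/m
h = 613.30 / 0.2167733 = 2829.22 m

2829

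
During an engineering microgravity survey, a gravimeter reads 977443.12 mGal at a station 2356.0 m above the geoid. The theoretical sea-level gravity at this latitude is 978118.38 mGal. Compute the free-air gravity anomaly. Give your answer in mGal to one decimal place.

51.8

Free-air correction = 0.3086 × 2356.0 = 727.06 mGal
Free-air anomaly = 977443.12 − 978118.38 + (727.06) = 51.80 mGal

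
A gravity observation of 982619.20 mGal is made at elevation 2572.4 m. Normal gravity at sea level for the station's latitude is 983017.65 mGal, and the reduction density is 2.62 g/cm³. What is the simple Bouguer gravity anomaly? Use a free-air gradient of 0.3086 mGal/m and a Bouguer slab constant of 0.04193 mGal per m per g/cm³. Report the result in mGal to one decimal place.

Free-air correction = 0.3086 × 2572.4 = 793.84 mGal
Free-air anomaly = 982619.20 − 983017.65 + (793.84) = 395.39 mGal
Bouguer slab correction = 0.04193 × 2.62 × 2572.4 = 282.60 mGal
Simple Bouguer anomaly = 395.39 − (282.60) = 112.79 mGal

112.8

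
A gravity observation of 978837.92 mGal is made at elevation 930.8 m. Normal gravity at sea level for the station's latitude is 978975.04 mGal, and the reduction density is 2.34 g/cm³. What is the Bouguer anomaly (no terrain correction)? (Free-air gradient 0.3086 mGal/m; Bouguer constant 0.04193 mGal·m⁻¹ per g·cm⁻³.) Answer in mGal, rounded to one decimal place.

Free-air correction = 0.3086 × 930.8 = 287.24 mGal
Free-air anomaly = 978837.92 − 978975.04 + (287.24) = 150.12 mGal
Bouguer slab correction = 0.04193 × 2.34 × 930.8 = 91.33 mGal
Simple Bouguer anomaly = 150.12 − (91.33) = 58.79 mGal

58.8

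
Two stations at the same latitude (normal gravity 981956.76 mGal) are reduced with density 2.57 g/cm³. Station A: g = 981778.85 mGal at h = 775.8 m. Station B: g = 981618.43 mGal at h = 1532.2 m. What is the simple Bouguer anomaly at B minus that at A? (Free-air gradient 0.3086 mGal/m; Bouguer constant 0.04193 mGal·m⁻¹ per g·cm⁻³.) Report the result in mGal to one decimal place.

-8.5

Δg_SB(A) = 981778.85 − 981956.76 + 0.3086×775.8 − 0.04193×2.57×775.8 = -22.10 mGal
Δg_SB(B) = 981618.43 − 981956.76 + 0.3086×1532.2 − 0.04193×2.57×1532.2 = -30.60 mGal
Difference = -30.60 − (-22.10) = -8.50 mGal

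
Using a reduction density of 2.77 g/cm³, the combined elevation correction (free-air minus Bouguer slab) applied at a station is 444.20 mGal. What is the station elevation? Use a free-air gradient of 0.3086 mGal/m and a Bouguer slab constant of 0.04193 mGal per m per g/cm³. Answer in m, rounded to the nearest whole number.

2308

Combined gradient = 0.3086 − 0.04193 × 2.77 = 0.1924539 mGal/m
h = 444.20 / 0.1924539 = 2308.09 m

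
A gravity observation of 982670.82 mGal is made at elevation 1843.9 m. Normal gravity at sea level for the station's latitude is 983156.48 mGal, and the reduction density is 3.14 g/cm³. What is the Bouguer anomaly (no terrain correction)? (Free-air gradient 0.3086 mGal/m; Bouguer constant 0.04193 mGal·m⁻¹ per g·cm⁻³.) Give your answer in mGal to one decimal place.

-159.4

Free-air correction = 0.3086 × 1843.9 = 569.03 mGal
Free-air anomaly = 982670.82 − 983156.48 + (569.03) = 83.37 mGal
Bouguer slab correction = 0.04193 × 3.14 × 1843.9 = 242.77 mGal
Simple Bouguer anomaly = 83.37 − (242.77) = -159.40 mGal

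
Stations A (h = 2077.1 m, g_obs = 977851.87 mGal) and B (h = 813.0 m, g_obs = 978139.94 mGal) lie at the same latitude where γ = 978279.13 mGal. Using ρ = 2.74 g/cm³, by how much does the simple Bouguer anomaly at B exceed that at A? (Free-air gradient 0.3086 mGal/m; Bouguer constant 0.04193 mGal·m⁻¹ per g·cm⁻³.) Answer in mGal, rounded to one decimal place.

43.2

Δg_SB(A) = 977851.87 − 978279.13 + 0.3086×2077.1 − 0.04193×2.74×2077.1 = -24.90 mGal
Δg_SB(B) = 978139.94 − 978279.13 + 0.3086×813.0 − 0.04193×2.74×813.0 = 18.30 mGal
Difference = 18.30 − (-24.90) = 43.20 mGal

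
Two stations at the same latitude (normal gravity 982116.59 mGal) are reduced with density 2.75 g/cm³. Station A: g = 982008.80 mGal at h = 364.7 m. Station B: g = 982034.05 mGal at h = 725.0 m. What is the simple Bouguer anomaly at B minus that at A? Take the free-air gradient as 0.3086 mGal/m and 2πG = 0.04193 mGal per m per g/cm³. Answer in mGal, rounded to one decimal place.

Δg_SB(A) = 982008.80 − 982116.59 + 0.3086×364.7 − 0.04193×2.75×364.7 = -37.30 mGal
Δg_SB(B) = 982034.05 − 982116.59 + 0.3086×725.0 − 0.04193×2.75×725.0 = 57.60 mGal
Difference = 57.60 − (-37.30) = 94.90 mGal

94.9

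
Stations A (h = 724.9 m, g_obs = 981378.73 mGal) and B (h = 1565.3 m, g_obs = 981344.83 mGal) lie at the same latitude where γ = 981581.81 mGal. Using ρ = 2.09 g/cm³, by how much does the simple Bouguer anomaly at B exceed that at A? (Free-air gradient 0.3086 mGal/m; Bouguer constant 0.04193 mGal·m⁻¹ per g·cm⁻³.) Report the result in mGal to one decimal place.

Δg_SB(A) = 981378.73 − 981581.81 + 0.3086×724.9 − 0.04193×2.09×724.9 = -42.90 mGal
Δg_SB(B) = 981344.83 − 981581.81 + 0.3086×1565.3 − 0.04193×2.09×1565.3 = 108.90 mGal
Difference = 108.90 − (-42.90) = 151.80 mGal

151.8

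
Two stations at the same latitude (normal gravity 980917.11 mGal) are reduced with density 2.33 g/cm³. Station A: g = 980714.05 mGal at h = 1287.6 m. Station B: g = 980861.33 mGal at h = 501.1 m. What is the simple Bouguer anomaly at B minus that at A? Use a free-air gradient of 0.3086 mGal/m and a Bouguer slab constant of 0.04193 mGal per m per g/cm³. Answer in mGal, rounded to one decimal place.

-18.6

Δg_SB(A) = 980714.05 − 980917.11 + 0.3086×1287.6 − 0.04193×2.33×1287.6 = 68.50 mGal
Δg_SB(B) = 980861.33 − 980917.11 + 0.3086×501.1 − 0.04193×2.33×501.1 = 49.90 mGal
Difference = 49.90 − (68.50) = -18.60 mGal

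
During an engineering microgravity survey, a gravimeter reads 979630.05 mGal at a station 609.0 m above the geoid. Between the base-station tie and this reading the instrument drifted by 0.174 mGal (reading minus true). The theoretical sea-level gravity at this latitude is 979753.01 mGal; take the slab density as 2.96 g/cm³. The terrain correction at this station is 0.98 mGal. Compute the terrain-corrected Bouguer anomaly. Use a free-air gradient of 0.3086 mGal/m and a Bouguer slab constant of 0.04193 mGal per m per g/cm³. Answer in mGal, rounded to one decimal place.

-9.8

Drift-corrected reading = 979630.05 − (0.174) = 979629.876 mGal
Free-air correction = 0.3086 × 609.0 = 187.94 mGal
Free-air anomaly = 979629.876 − 979753.01 + (187.94) = 64.806 mGal
Bouguer slab correction = 0.04193 × 2.96 × 609.0 = 75.58 mGal
Simple Bouguer anomaly = 64.806 − (75.58) = -10.774 mGal
Complete Bouguer anomaly = -10.774 + 0.98 = -9.794 mGal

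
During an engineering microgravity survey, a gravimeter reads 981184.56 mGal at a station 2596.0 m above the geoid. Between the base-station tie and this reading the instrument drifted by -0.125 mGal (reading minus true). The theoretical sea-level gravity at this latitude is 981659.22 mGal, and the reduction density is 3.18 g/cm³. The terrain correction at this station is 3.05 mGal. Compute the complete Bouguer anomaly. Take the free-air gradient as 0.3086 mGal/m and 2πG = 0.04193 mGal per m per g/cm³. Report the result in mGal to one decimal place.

Drift-corrected reading = 981184.56 − (-0.125) = 981184.685 mGal
Free-air correction = 0.3086 × 2596.0 = 801.13 mGal
Free-air anomaly = 981184.685 − 981659.22 + (801.13) = 326.595 mGal
Bouguer slab correction = 0.04193 × 3.18 × 2596.0 = 346.14 mGal
Simple Bouguer anomaly = 326.595 − (346.14) = -19.545 mGal
Complete Bouguer anomaly = -19.545 + 3.05 = -16.495 mGal

-16.5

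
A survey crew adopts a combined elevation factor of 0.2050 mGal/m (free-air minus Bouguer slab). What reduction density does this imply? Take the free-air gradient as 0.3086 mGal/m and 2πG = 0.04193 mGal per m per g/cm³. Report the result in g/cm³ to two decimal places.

0.2050 = 0.3086 − 0.04193 × ρ
ρ = (0.3086 − 0.2050) / 0.04193 = 2.47 g/cm³

2.47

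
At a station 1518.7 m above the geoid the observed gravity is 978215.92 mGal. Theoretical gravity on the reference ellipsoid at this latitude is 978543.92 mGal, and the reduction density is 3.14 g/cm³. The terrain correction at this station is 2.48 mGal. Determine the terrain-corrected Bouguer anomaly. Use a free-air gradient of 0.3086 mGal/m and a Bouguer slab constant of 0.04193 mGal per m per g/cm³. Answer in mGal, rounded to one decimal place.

Free-air correction = 0.3086 × 1518.7 = 468.67 mGal
Free-air anomaly = 978215.92 − 978543.92 + (468.67) = 140.67 mGal
Bouguer slab correction = 0.04193 × 3.14 × 1518.7 = 199.95 mGal
Simple Bouguer anomaly = 140.67 − (199.95) = -59.28 mGal
Complete Bouguer anomaly = -59.28 + 2.48 = -56.80 mGal

-56.8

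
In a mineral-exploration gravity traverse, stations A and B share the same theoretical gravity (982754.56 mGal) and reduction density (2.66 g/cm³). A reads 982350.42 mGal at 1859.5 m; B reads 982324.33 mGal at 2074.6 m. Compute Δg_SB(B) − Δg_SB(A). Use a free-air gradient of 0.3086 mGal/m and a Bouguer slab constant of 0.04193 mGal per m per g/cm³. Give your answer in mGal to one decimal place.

16.3

Δg_SB(A) = 982350.42 − 982754.56 + 0.3086×1859.5 − 0.04193×2.66×1859.5 = -37.70 mGal
Δg_SB(B) = 982324.33 − 982754.56 + 0.3086×2074.6 − 0.04193×2.66×2074.6 = -21.40 mGal
Difference = -21.40 − (-37.70) = 16.30 mGal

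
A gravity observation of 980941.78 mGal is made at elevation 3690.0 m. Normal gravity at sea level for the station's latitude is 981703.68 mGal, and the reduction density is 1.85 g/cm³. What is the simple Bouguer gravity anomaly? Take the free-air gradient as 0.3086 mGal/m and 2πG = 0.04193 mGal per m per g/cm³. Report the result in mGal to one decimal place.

Free-air correction = 0.3086 × 3690.0 = 1138.73 mGal
Free-air anomaly = 980941.78 − 981703.68 + (1138.73) = 376.83 mGal
Bouguer slab correction = 0.04193 × 1.85 × 3690.0 = 286.24 mGal
Simple Bouguer anomaly = 376.83 − (286.24) = 90.59 mGal

90.6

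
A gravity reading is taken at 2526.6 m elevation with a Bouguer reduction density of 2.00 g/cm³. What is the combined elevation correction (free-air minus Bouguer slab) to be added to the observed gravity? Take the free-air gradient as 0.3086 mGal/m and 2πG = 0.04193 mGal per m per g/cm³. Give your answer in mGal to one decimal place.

567.8

Combined gradient = 0.3086 − 0.04193 × 2.00 = 0.2247400 mGal/m
Combined elevation correction = 0.2247400 × 2526.6 = 567.8 mGal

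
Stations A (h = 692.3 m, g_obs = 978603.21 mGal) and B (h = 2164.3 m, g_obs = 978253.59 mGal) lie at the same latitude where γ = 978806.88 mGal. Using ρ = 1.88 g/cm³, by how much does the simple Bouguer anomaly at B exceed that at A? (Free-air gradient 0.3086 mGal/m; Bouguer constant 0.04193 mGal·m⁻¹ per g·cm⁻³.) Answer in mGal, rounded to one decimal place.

-11.4

Δg_SB(A) = 978603.21 − 978806.88 + 0.3086×692.3 − 0.04193×1.88×692.3 = -44.60 mGal
Δg_SB(B) = 978253.59 − 978806.88 + 0.3086×2164.3 − 0.04193×1.88×2164.3 = -56.00 mGal
Difference = -56.00 − (-44.60) = -11.40 mGal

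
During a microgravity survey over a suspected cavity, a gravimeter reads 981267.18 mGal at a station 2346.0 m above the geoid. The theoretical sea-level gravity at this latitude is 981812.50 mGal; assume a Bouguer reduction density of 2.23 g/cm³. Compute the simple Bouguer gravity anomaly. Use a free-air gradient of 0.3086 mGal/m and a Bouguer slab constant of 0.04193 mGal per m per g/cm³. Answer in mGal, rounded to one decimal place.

-40.7

Free-air correction = 0.3086 × 2346.0 = 723.98 mGal
Free-air anomaly = 981267.18 − 981812.50 + (723.98) = 178.66 mGal
Bouguer slab correction = 0.04193 × 2.23 × 2346.0 = 219.36 mGal
Simple Bouguer anomaly = 178.66 − (219.36) = -40.70 mGal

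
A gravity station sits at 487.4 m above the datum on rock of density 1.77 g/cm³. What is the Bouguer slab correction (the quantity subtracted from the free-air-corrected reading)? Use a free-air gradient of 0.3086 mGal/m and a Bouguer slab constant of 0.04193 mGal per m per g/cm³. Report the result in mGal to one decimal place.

36.2

Bouguer slab correction = 0.04193 × 1.77 × 487.4 = 36.2 mGal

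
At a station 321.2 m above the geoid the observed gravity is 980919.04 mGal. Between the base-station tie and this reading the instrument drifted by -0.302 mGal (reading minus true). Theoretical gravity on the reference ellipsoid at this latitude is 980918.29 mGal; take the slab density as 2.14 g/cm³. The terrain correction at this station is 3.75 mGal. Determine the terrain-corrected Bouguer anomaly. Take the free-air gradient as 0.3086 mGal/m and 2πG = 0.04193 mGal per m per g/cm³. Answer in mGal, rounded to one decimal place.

Drift-corrected reading = 980919.04 − (-0.302) = 980919.342 mGal
Free-air correction = 0.3086 × 321.2 = 99.12 mGal
Free-air anomaly = 980919.342 − 980918.29 + (99.12) = 100.172 mGal
Bouguer slab correction = 0.04193 × 2.14 × 321.2 = 28.82 mGal
Simple Bouguer anomaly = 100.172 − (28.82) = 71.352 mGal
Complete Bouguer anomaly = 71.352 + 3.75 = 75.102 mGal

75.1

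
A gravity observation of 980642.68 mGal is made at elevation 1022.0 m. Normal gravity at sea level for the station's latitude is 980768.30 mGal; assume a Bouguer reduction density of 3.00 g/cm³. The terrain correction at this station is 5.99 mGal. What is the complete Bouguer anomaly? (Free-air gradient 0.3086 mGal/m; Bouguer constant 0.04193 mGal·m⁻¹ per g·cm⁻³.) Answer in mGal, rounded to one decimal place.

67.2

Free-air correction = 0.3086 × 1022.0 = 315.39 mGal
Free-air anomaly = 980642.68 − 980768.30 + (315.39) = 189.77 mGal
Bouguer slab correction = 0.04193 × 3.00 × 1022.0 = 128.56 mGal
Simple Bouguer anomaly = 189.77 − (128.56) = 61.21 mGal
Complete Bouguer anomaly = 61.21 + 5.99 = 67.20 mGal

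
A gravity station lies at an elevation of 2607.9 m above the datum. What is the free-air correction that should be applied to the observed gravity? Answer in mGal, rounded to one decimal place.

Free-air correction = 0.3086 × 2607.9 = 804.8 mGal

804.8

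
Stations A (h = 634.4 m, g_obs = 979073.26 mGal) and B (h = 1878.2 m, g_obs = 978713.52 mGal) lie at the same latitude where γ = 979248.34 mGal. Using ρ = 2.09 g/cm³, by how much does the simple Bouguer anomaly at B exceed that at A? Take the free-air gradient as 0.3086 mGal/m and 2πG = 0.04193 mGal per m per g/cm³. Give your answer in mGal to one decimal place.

Δg_SB(A) = 979073.26 − 979248.34 + 0.3086×634.4 − 0.04193×2.09×634.4 = -34.90 mGal
Δg_SB(B) = 978713.52 − 979248.34 + 0.3086×1878.2 − 0.04193×2.09×1878.2 = -119.80 mGal
Difference = -119.80 − (-34.90) = -84.90 mGal

-84.9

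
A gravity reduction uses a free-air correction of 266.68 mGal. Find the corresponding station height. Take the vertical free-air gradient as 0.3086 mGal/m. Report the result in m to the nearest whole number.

864

h = 266.68 / 0.3086 = 864.16 m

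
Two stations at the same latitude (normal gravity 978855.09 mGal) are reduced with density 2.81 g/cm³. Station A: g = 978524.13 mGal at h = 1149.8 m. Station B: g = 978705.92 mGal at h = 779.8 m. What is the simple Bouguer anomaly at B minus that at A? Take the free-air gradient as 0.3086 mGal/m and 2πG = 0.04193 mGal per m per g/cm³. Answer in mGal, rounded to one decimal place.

Δg_SB(A) = 978524.13 − 978855.09 + 0.3086×1149.8 − 0.04193×2.81×1149.8 = -111.60 mGal
Δg_SB(B) = 978705.92 − 978855.09 + 0.3086×779.8 − 0.04193×2.81×779.8 = -0.40 mGal
Difference = -0.40 − (-111.60) = 111.20 mGal

111.2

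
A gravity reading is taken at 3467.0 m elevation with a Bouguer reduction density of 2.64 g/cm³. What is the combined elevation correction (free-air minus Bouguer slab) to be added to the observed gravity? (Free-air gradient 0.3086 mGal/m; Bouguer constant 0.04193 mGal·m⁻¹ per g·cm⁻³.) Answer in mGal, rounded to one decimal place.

686.1

Combined gradient = 0.3086 − 0.04193 × 2.64 = 0.1979048 mGal/m
Combined elevation correction = 0.1979048 × 3467.0 = 686.1 mGal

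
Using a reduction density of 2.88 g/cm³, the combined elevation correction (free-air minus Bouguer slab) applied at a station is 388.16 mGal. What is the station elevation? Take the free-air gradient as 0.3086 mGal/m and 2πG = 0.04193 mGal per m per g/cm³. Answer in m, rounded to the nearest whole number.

Combined gradient = 0.3086 − 0.04193 × 2.88 = 0.1878416 mGal/m
h = 388.16 / 0.1878416 = 2066.42 m

2066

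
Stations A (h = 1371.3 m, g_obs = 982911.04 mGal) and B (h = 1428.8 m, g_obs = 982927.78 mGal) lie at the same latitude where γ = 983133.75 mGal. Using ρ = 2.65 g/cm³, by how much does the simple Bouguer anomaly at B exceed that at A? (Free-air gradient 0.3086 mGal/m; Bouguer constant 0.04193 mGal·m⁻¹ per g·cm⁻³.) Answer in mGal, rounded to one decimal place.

Δg_SB(A) = 982911.04 − 983133.75 + 0.3086×1371.3 − 0.04193×2.65×1371.3 = 48.10 mGal
Δg_SB(B) = 982927.78 − 983133.75 + 0.3086×1428.8 − 0.04193×2.65×1428.8 = 76.20 mGal
Difference = 76.20 − (48.10) = 28.10 mGal

28.1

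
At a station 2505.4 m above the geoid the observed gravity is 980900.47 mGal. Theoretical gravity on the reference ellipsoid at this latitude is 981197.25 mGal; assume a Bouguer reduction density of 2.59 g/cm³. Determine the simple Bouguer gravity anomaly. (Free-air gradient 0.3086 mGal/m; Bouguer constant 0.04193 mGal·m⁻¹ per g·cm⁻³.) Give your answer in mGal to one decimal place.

204.3

Free-air correction = 0.3086 × 2505.4 = 773.17 mGal
Free-air anomaly = 980900.47 − 981197.25 + (773.17) = 476.39 mGal
Bouguer slab correction = 0.04193 × 2.59 × 2505.4 = 272.08 mGal
Simple Bouguer anomaly = 476.39 − (272.08) = 204.31 mGal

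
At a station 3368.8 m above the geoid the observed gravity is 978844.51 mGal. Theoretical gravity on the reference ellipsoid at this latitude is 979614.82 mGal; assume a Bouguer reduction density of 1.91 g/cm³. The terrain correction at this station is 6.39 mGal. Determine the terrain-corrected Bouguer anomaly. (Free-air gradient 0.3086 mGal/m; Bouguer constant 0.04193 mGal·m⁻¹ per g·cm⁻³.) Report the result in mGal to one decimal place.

Free-air correction = 0.3086 × 3368.8 = 1039.61 mGal
Free-air anomaly = 978844.51 − 979614.82 + (1039.61) = 269.30 mGal
Bouguer slab correction = 0.04193 × 1.91 × 3368.8 = 269.79 mGal
Simple Bouguer anomaly = 269.30 − (269.79) = -0.49 mGal
Complete Bouguer anomaly = -0.49 + 6.39 = 5.90 mGal

5.9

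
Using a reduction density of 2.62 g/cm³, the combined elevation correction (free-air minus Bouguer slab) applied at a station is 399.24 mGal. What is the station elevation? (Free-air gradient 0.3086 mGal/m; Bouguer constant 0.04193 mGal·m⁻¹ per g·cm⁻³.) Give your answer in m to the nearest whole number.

2009

Combined gradient = 0.3086 − 0.04193 × 2.62 = 0.1987434 mGal/m
h = 399.24 / 0.1987434 = 2008.82 m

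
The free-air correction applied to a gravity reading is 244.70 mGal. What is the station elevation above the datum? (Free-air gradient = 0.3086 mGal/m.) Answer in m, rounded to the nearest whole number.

h = 244.70 / 0.3086 = 792.94 m

793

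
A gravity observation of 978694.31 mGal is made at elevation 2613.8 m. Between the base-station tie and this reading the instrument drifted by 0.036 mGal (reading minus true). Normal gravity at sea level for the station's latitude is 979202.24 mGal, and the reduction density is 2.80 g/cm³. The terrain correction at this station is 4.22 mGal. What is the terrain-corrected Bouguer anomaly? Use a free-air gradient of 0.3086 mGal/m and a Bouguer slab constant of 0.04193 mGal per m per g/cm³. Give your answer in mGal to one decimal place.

-4.0

Drift-corrected reading = 978694.31 − (0.036) = 978694.274 mGal
Free-air correction = 0.3086 × 2613.8 = 806.62 mGal
Free-air anomaly = 978694.274 − 979202.24 + (806.62) = 298.654 mGal
Bouguer slab correction = 0.04193 × 2.80 × 2613.8 = 306.87 mGal
Simple Bouguer anomaly = 298.654 − (306.87) = -8.216 mGal
Complete Bouguer anomaly = -8.216 + 4.22 = -3.996 mGal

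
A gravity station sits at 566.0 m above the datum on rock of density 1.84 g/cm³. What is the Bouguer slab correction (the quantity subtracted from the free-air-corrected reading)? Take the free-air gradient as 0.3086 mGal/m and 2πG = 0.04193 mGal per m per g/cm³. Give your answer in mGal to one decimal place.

Bouguer slab correction = 0.04193 × 1.84 × 566.0 = 43.7 mGal

43.7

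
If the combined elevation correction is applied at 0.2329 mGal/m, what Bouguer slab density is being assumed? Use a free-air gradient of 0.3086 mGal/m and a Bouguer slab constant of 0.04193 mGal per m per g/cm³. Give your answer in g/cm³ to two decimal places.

0.2329 = 0.3086 − 0.04193 × ρ
ρ = (0.3086 − 0.2329) / 0.04193 = 1.81 g/cm³

1.81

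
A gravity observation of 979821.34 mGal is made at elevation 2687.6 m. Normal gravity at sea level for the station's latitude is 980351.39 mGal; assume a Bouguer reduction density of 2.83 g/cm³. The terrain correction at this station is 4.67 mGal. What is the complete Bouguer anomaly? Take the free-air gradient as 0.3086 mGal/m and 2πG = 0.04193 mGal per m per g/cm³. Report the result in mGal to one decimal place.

Free-air correction = 0.3086 × 2687.6 = 829.39 mGal
Free-air anomaly = 979821.34 − 980351.39 + (829.39) = 299.34 mGal
Bouguer slab correction = 0.04193 × 2.83 × 2687.6 = 318.92 mGal
Simple Bouguer anomaly = 299.34 − (318.92) = -19.58 mGal
Complete Bouguer anomaly = -19.58 + 4.67 = -14.91 mGal

-14.9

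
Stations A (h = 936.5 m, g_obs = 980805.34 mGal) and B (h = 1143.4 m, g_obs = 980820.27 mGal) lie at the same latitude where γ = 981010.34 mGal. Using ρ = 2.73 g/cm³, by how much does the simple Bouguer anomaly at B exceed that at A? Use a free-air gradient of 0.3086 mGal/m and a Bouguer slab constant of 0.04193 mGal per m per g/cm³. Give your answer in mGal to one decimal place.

55.1

Δg_SB(A) = 980805.34 − 981010.34 + 0.3086×936.5 − 0.04193×2.73×936.5 = -23.20 mGal
Δg_SB(B) = 980820.27 − 981010.34 + 0.3086×1143.4 − 0.04193×2.73×1143.4 = 31.90 mGal
Difference = 31.90 − (-23.20) = 55.10 mGal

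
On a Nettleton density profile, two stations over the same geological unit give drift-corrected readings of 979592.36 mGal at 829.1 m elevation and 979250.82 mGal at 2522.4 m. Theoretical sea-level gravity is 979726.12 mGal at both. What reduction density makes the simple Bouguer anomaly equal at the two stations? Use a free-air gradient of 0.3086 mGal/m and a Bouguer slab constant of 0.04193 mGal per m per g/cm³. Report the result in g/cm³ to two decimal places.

Δg_obs = 979250.82 − 979592.36 = -341.54 mGal over Δh = 2522.4 − 829.1 = 1693.3 m
Equal Bouguer anomalies ⇒ Δg_obs + (0.3086 − 0.04193ρ)·Δh = 0
0.3086 − 0.04193ρ = −Δg_obs/Δh = 0.20170
ρ = (0.3086 − 0.20170) / 0.04193 = 2.55 g/cm³

2.55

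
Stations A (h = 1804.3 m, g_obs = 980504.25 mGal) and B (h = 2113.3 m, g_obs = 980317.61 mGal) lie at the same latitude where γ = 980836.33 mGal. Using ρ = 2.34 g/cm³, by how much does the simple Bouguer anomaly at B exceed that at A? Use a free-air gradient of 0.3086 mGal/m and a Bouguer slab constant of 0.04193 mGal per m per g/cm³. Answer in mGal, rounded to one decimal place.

-121.6

Δg_SB(A) = 980504.25 − 980836.33 + 0.3086×1804.3 − 0.04193×2.34×1804.3 = 47.70 mGal
Δg_SB(B) = 980317.61 − 980836.33 + 0.3086×2113.3 − 0.04193×2.34×2113.3 = -73.90 mGal
Difference = -73.90 − (47.70) = -121.60 mGal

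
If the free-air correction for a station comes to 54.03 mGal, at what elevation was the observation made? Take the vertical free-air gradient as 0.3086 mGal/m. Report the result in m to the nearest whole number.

175

h = 54.03 / 0.3086 = 175.08 m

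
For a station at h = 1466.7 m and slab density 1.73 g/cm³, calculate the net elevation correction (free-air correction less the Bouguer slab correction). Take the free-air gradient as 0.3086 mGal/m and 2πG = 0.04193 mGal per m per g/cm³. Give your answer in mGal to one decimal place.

Combined gradient = 0.3086 − 0.04193 × 1.73 = 0.2360611 mGal/m
Combined elevation correction = 0.2360611 × 1466.7 = 346.2 mGal

346.2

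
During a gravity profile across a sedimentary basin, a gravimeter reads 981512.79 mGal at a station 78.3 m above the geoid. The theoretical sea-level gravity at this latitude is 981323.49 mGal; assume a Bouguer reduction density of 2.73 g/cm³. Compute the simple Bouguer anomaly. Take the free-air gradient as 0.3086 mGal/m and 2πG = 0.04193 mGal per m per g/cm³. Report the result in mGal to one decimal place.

Free-air correction = 0.3086 × 78.3 = 24.16 mGal
Free-air anomaly = 981512.79 − 981323.49 + (24.16) = 213.46 mGal
Bouguer slab correction = 0.04193 × 2.73 × 78.3 = 8.96 mGal
Simple Bouguer anomaly = 213.46 − (8.96) = 204.50 mGal

204.5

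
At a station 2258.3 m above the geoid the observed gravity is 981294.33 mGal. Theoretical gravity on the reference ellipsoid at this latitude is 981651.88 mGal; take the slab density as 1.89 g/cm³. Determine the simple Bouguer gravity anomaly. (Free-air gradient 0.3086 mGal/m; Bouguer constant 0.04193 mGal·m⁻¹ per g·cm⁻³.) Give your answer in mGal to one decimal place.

160.4

Free-air correction = 0.3086 × 2258.3 = 696.91 mGal
Free-air anomaly = 981294.33 − 981651.88 + (696.91) = 339.36 mGal
Bouguer slab correction = 0.04193 × 1.89 × 2258.3 = 178.97 mGal
Simple Bouguer anomaly = 339.36 − (178.97) = 160.39 mGal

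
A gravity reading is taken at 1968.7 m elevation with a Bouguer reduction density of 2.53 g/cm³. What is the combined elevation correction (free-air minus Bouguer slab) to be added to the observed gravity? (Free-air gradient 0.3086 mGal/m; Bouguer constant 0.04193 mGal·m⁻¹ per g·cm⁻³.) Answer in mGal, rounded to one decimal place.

398.7

Combined gradient = 0.3086 − 0.04193 × 2.53 = 0.2025171 mGal/m
Combined elevation correction = 0.2025171 × 1968.7 = 398.7 mGal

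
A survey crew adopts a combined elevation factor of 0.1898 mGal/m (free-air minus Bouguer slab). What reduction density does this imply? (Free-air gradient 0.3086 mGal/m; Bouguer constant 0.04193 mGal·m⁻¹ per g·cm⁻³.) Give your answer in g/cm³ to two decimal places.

0.1898 = 0.3086 − 0.04193 × ρ
ρ = (0.3086 − 0.1898) / 0.04193 = 2.83 g/cm³

2.83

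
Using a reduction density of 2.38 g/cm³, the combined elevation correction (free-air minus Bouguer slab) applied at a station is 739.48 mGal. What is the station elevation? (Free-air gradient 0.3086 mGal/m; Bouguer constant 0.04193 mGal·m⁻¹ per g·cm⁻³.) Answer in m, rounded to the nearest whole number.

3541

Combined gradient = 0.3086 − 0.04193 × 2.38 = 0.2088066 mGal/m
h = 739.48 / 0.2088066 = 3541.46 m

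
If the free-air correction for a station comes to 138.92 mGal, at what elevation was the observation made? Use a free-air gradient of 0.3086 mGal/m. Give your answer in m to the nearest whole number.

h = 138.92 / 0.3086 = 450.16 m

450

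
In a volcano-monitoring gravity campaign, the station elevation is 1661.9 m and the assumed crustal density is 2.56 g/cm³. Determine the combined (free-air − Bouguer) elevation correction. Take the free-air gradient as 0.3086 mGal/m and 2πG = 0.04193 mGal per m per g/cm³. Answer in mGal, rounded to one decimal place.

334.5

Combined gradient = 0.3086 − 0.04193 × 2.56 = 0.2012592 mGal/m
Combined elevation correction = 0.2012592 × 1661.9 = 334.5 mGal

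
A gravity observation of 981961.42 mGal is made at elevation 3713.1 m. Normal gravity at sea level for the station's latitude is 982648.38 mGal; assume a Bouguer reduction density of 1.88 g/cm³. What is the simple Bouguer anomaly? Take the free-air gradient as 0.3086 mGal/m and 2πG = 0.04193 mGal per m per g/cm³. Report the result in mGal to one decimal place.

Free-air correction = 0.3086 × 3713.1 = 1145.86 mGal
Free-air anomaly = 981961.42 − 982648.38 + (1145.86) = 458.90 mGal
Bouguer slab correction = 0.04193 × 1.88 × 3713.1 = 292.70 mGal
Simple Bouguer anomaly = 458.90 − (292.70) = 166.20 mGal

166.2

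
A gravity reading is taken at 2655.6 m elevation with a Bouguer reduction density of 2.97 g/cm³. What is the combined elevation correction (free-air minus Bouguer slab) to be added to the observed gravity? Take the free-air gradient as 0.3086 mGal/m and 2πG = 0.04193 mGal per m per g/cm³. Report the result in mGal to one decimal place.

Combined gradient = 0.3086 − 0.04193 × 2.97 = 0.1840679 mGal/m
Combined elevation correction = 0.1840679 × 2655.6 = 488.8 mGal

488.8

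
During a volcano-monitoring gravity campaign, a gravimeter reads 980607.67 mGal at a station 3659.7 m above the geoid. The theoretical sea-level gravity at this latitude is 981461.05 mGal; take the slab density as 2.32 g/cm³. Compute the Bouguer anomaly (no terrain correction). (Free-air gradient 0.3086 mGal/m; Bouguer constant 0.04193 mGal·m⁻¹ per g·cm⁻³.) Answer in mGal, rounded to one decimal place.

Free-air correction = 0.3086 × 3659.7 = 1129.38 mGal
Free-air anomaly = 980607.67 − 981461.05 + (1129.38) = 276.00 mGal
Bouguer slab correction = 0.04193 × 2.32 × 3659.7 = 356.01 mGal
Simple Bouguer anomaly = 276.00 − (356.01) = -80.01 mGal

-80.0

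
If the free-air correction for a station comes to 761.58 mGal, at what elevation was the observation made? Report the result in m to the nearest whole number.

h = 761.58 / 0.3086 = 2467.85 m

2468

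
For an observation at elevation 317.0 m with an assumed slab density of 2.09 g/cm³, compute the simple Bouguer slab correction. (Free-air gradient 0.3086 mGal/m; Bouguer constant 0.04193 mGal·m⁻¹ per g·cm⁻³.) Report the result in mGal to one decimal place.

Bouguer slab correction = 0.04193 × 2.09 × 317.0 = 27.8 mGal

27.8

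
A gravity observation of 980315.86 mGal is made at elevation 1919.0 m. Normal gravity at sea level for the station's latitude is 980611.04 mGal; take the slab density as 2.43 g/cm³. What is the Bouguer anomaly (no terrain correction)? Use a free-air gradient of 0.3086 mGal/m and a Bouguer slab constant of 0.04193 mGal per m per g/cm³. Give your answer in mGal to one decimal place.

101.5

Free-air correction = 0.3086 × 1919.0 = 592.20 mGal
Free-air anomaly = 980315.86 − 980611.04 + (592.20) = 297.02 mGal
Bouguer slab correction = 0.04193 × 2.43 × 1919.0 = 195.53 mGal
Simple Bouguer anomaly = 297.02 − (195.53) = 101.49 mGal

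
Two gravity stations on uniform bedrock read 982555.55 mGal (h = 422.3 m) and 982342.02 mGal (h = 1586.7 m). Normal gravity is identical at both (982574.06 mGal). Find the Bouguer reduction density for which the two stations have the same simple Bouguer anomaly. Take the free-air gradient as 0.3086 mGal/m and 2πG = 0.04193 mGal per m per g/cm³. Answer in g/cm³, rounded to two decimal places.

Δg_obs = 982342.02 − 982555.55 = -213.53 mGal over Δh = 1586.7 − 422.3 = 1164.4 m
Equal Bouguer anomalies ⇒ Δg_obs + (0.3086 − 0.04193ρ)·Δh = 0
0.3086 − 0.04193ρ = −Δg_obs/Δh = 0.18338
ρ = (0.3086 − 0.18338) / 0.04193 = 2.99 g/cm³

2.99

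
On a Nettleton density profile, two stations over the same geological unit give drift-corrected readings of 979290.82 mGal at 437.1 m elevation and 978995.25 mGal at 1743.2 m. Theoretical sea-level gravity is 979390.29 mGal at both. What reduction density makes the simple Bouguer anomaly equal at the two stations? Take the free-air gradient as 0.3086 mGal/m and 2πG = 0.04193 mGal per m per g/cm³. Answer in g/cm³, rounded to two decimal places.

1.96

Δg_obs = 978995.25 − 979290.82 = -295.57 mGal over Δh = 1743.2 − 437.1 = 1306.1 m
Equal Bouguer anomalies ⇒ Δg_obs + (0.3086 − 0.04193ρ)·Δh = 0
0.3086 − 0.04193ρ = −Δg_obs/Δh = 0.22630
ρ = (0.3086 − 0.22630) / 0.04193 = 1.96 g/cm³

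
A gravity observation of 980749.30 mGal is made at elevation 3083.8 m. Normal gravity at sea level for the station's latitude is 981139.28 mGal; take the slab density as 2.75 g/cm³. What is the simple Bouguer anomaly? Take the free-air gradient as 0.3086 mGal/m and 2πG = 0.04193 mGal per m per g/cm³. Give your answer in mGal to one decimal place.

206.1

Free-air correction = 0.3086 × 3083.8 = 951.66 mGal
Free-air anomaly = 980749.30 − 981139.28 + (951.66) = 561.68 mGal
Bouguer slab correction = 0.04193 × 2.75 × 3083.8 = 355.59 mGal
Simple Bouguer anomaly = 561.68 − (355.59) = 206.09 mGal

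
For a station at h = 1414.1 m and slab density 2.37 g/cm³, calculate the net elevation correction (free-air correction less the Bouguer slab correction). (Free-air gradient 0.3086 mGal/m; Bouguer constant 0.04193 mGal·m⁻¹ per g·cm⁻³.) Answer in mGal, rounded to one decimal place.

295.9

Combined gradient = 0.3086 − 0.04193 × 2.37 = 0.2092259 mGal/m
Combined elevation correction = 0.2092259 × 1414.1 = 295.9 mGal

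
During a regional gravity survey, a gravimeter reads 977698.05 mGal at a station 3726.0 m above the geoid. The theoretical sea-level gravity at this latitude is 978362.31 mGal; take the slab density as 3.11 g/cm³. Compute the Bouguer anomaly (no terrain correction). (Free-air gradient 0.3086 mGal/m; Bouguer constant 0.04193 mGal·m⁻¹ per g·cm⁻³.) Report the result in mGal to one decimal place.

Free-air correction = 0.3086 × 3726.0 = 1149.84 mGal
Free-air anomaly = 977698.05 − 978362.31 + (1149.84) = 485.58 mGal
Bouguer slab correction = 0.04193 × 3.11 × 3726.0 = 485.88 mGal
Simple Bouguer anomaly = 485.58 − (485.88) = -0.30 mGal

-0.3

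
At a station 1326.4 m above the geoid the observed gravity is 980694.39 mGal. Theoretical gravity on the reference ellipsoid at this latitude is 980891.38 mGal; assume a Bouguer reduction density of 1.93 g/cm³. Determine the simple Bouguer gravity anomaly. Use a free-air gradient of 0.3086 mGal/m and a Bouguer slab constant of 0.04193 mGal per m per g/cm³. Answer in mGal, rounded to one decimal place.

Free-air correction = 0.3086 × 1326.4 = 409.33 mGal
Free-air anomaly = 980694.39 − 980891.38 + (409.33) = 212.34 mGal
Bouguer slab correction = 0.04193 × 1.93 × 1326.4 = 107.34 mGal
Simple Bouguer anomaly = 212.34 − (107.34) = 105.00 mGal

105.0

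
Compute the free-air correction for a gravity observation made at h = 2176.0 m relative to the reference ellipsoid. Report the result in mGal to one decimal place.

Free-air correction = 0.3086 × 2176.0 = 671.5 mGal

671.5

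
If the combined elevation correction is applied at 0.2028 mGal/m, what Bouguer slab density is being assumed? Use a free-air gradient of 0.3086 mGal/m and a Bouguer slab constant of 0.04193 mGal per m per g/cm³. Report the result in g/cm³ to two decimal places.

2.52

0.2028 = 0.3086 − 0.04193 × ρ
ρ = (0.3086 − 0.2028) / 0.04193 = 2.52 g/cm³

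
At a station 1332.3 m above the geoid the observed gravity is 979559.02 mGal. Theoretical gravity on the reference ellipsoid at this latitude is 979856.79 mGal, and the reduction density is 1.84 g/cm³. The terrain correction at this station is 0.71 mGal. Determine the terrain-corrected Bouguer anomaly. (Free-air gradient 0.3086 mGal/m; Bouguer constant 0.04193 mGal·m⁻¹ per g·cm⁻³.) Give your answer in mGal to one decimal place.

11.3

Free-air correction = 0.3086 × 1332.3 = 411.15 mGal
Free-air anomaly = 979559.02 − 979856.79 + (411.15) = 113.38 mGal
Bouguer slab correction = 0.04193 × 1.84 × 1332.3 = 102.79 mGal
Simple Bouguer anomaly = 113.38 − (102.79) = 10.59 mGal
Complete Bouguer anomaly = 10.59 + 0.71 = 11.30 mGal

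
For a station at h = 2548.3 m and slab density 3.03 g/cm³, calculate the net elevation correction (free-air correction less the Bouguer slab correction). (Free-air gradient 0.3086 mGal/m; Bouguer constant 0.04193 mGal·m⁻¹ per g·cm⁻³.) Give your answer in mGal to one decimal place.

Combined gradient = 0.3086 − 0.04193 × 3.03 = 0.1815521 mGal/m
Combined elevation correction = 0.1815521 × 2548.3 = 462.6 mGal

462.6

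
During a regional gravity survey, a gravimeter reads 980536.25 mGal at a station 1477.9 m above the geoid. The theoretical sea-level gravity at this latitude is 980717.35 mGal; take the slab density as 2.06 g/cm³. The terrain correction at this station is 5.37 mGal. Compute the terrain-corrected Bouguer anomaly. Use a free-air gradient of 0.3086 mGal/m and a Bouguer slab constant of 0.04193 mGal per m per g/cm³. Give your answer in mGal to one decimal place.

Free-air correction = 0.3086 × 1477.9 = 456.08 mGal
Free-air anomaly = 980536.25 − 980717.35 + (456.08) = 274.98 mGal
Bouguer slab correction = 0.04193 × 2.06 × 1477.9 = 127.65 mGal
Simple Bouguer anomaly = 274.98 − (127.65) = 147.33 mGal
Complete Bouguer anomaly = 147.33 + 5.37 = 152.70 mGal

152.7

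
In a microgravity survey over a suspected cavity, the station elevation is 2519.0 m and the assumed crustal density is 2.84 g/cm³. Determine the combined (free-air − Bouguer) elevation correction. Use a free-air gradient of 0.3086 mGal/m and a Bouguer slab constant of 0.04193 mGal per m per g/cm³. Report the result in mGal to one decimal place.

Combined gradient = 0.3086 − 0.04193 × 2.84 = 0.1895188 mGal/m
Combined elevation correction = 0.1895188 × 2519.0 = 477.4 mGal

477.4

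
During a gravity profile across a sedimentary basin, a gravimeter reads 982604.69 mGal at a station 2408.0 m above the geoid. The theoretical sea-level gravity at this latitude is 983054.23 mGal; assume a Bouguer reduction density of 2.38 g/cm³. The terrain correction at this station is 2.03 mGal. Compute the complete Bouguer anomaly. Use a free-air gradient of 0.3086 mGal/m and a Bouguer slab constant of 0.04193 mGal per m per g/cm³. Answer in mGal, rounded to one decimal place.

55.3

Free-air correction = 0.3086 × 2408.0 = 743.11 mGal
Free-air anomaly = 982604.69 − 983054.23 + (743.11) = 293.57 mGal
Bouguer slab correction = 0.04193 × 2.38 × 2408.0 = 240.30 mGal
Simple Bouguer anomaly = 293.57 − (240.30) = 53.27 mGal
Complete Bouguer anomaly = 53.27 + 2.03 = 55.30 mGal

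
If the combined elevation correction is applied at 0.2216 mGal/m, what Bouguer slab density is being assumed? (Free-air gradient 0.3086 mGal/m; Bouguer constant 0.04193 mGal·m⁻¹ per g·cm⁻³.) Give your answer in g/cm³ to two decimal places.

0.2216 = 0.3086 − 0.04193 × ρ
ρ = (0.3086 − 0.2216) / 0.04193 = 2.07 g/cm³

2.07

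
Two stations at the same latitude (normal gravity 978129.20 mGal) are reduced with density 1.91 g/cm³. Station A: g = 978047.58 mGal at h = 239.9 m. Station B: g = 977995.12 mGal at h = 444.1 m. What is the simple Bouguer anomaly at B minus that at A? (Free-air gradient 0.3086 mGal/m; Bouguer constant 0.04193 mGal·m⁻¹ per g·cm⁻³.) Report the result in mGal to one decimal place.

-5.8

Δg_SB(A) = 978047.58 − 978129.20 + 0.3086×239.9 − 0.04193×1.91×239.9 = -26.80 mGal
Δg_SB(B) = 977995.12 − 978129.20 + 0.3086×444.1 − 0.04193×1.91×444.1 = -32.60 mGal
Difference = -32.60 − (-26.80) = -5.80 mGal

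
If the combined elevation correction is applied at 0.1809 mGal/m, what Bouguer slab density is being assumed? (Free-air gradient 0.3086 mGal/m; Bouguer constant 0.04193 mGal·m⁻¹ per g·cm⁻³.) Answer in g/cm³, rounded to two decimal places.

0.1809 = 0.3086 − 0.04193 × ρ
ρ = (0.3086 − 0.1809) / 0.04193 = 3.05 g/cm³

3.05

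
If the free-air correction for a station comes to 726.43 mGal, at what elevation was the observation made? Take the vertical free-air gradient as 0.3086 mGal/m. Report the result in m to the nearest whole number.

h = 726.43 / 0.3086 = 2353.95 m

2354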